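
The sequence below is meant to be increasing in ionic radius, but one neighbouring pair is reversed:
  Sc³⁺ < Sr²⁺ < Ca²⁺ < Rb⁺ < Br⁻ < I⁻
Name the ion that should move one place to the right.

The pair Sr²⁺, Ca²⁺ is the wrong way round — same group and charge — period 4 sits above period 5, so Ca²⁺ is smaller. All other adjacent pairs agree with periodic trends, so Sr²⁺ is the misplaced ion.

Sr²⁺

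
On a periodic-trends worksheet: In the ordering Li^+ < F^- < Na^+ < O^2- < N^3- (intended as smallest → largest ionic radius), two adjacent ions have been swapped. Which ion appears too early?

F^-

The pair F^-, Na^+ is the wrong way round — they are isoelectronic (10 e⁻) and Na has more protons than F (11 vs 9), making Na^+ smaller. All other adjacent pairs agree with periodic trends, so F^- is the misplaced ion.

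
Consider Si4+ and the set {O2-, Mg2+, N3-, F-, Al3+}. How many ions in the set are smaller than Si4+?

Isoelectronic series (10 e⁻ each). Size is set by nuclear charge: more protons means a smaller ion. Si4+ (Z=14), Al3+ (Z=13), Mg2+ (Z=12), F- (Z=9), O2- (Z=8), N3- (Z=7).
Overall: Si4+ < Al3+ < Mg2+ < F- < O2- < N3-. Si4+ has 0 below it and 5 above. So 0 are smaller.

0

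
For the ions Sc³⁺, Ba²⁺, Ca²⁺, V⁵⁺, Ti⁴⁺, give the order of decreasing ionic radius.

Electron counts and nuclear charges: V⁵⁺ (Z=23, 18 e⁻), Ti⁴⁺ (Z=22, 18 e⁻), Sc³⁺ (Z=21, 18 e⁻), Ca²⁺ (Z=20, 18 e⁻), Ba²⁺ (Z=56, 54 e⁻). V⁵⁺ < Ti⁴⁺ (both 18 e⁻, Z=23>22); Ti⁴⁺ < Sc³⁺ (isoelectronic, higher Z=22 is smaller); Sc³⁺ < Ca²⁺ (both 18 e⁻, Z=21>20); Ca²⁺ < Ba²⁺ (same group, 2 shells fewer).

Ba²⁺ > Ca²⁺ > Sc³⁺ > Ti⁴⁺ > V⁵⁺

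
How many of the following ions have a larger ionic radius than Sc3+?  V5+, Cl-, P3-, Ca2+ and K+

4

Each ion has 18 electrons. The ranking follows nuclear charge in reverse — greater Z gives a smaller radius. V5+ (Z=23), Sc3+ (Z=21), Ca2+ (Z=20), K+ (Z=19), Cl- (Z=17), P3- (Z=15).
Ordering all of them (including Sc3+) by radius gives V5+ < Sc3+ < Ca2+ < K+ < Cl- < P3-. So 4 are larger.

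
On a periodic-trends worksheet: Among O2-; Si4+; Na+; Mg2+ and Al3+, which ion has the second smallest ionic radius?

Each ion has 10 electrons. The ranking follows nuclear charge in reverse — greater Z gives a smaller radius. Si4+ (Z=14), Al3+ (Z=13), Mg2+ (Z=12), Na+ (Z=11), O2- (Z=8).
That gives Si4+ < Al3+ < Mg2+ < Na+ < O2-. From the smallest end, number 2 is Al3+.

Al3+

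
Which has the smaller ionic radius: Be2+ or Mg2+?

All are in the same group with charge +2. Radius grows down the group as n (the outermost shell) increases.

Be2+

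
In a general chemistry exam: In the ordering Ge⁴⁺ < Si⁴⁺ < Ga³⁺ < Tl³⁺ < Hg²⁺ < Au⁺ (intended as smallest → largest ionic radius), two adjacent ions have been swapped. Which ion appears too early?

Compare adjacent ions: Si⁴⁺ and Ge⁴⁺ are in one column with the same charge; the lighter period-3 ion has one fewer shell and is smaller — yet in this increasing list Ge⁴⁺ sits before Si⁴⁺. Nothing else is reversed, so Ge⁴⁺ should move one place to the right.

Ge⁴⁺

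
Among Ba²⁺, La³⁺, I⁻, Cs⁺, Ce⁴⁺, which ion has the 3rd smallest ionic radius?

Isoelectronic series (54 e⁻ each). Size is set by nuclear charge: more protons means a smaller ion. Ce⁴⁺ (Z=58), La³⁺ (Z=57), Ba²⁺ (Z=56), Cs⁺ (Z=55), I⁻ (Z=53).
So the order is Ce⁴⁺ < La³⁺ < Ba²⁺ < Cs⁺ < I⁻; the 3rd-smallest ion is Ba²⁺.

Ba²⁺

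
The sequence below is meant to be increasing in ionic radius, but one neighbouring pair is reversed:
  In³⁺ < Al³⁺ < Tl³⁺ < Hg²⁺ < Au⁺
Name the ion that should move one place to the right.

In³⁺

Check each adjacent pair. In³⁺ and Al³⁺ are reversed: same group and charge — period 3 sits above period 5, so Al³⁺ is smaller. No other neighbouring pair contradicts the periodic trends, so In³⁺ is the ion listed too early.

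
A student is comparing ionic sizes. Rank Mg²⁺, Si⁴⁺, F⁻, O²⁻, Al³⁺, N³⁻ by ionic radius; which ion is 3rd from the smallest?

Mg²⁺

Each ion has 10 electrons. The ranking follows nuclear charge in reverse — greater Z gives a smaller radius. Si⁴⁺ (Z=14), Al³⁺ (Z=13), Mg²⁺ (Z=12), F⁻ (Z=9), O²⁻ (Z=8), N³⁻ (Z=7).
That gives Si⁴⁺ < Al³⁺ < Mg²⁺ < F⁻ < O²⁻ < N³⁻. From the smallest end, number 3 is Mg²⁺.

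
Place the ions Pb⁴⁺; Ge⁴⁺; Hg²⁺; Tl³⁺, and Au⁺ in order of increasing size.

Tabulating Z and e⁻: Ge⁴⁺ has 28 e⁻ (Z=32), Pb⁴⁺ has 78 e⁻ (Z=82), Tl³⁺ has 78 e⁻ (Z=81), Hg²⁺ has 78 e⁻ (Z=80), Au⁺ has 78 e⁻ (Z=79). Ge⁴⁺ < Pb⁴⁺ (same group, period 4 vs 6); Pb⁴⁺ < Tl³⁺ (both 78 e⁻, Z=82>81); Tl³⁺ < Hg²⁺ (isoelectronic, higher Z=81 is smaller); Hg²⁺ < Au⁺ (both 78 e⁻, Z=80>79).

Ge⁴⁺ < Pb⁴⁺ < Tl³⁺ < Hg²⁺ < Au⁺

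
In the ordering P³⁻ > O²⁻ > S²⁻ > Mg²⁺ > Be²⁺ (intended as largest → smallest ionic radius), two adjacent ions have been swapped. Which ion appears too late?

Compare adjacent ions: same group and charge — period 2 sits above period 3, so O²⁻ is smaller — yet in this decreasing list O²⁻ sits before S²⁻. Nothing else is reversed, so S²⁻ should move one place to the left.

S²⁻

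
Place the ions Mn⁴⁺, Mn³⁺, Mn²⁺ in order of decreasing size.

Mn²⁺ > Mn³⁺ > Mn⁴⁺

These are all Mn ions. Removing more electrons (higher positive charge) pulls the remaining electrons in closer, so Mn⁴⁺ is smallest and Mn²⁺ is largest.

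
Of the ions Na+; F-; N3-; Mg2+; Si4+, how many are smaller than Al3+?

1

Isoelectronic series (10 e⁻ each). Size is set by nuclear charge: more protons means a smaller ion. Si4+ (Z=14), Al3+ (Z=13), Mg2+ (Z=12), Na+ (Z=11), F- (Z=9), N3- (Z=7).
Overall: Si4+ < Al3+ < Mg2+ < Na+ < F- < N3-. Al3+ has 1 below it and 4 above. That's 1.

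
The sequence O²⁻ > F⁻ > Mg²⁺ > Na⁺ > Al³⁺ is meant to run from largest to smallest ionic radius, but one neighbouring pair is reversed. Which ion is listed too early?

Mg²⁺

Scanning neighbour by neighbour, only Mg²⁺/Na⁺ violates a trend: both have 10 electrons but Z(Mg)=12 > Z(Na)=11, so Mg²⁺ should be the smaller of the two. That makes Mg²⁺ the one sitting a position early relative to where it belongs.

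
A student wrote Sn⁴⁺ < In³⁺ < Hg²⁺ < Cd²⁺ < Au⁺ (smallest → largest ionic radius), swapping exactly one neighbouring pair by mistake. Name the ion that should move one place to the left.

Cd²⁺

Compare adjacent ions: same group and charge — period 5 sits above period 6, so Cd²⁺ is smaller — yet in this increasing list Hg²⁺ sits before Cd²⁺. Nothing else is reversed, so Cd²⁺ should move one place to the left.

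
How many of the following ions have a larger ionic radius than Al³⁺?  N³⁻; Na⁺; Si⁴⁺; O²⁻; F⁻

These species are isoelectronic with 10 electrons. The only difference is the number of protons: Si⁴⁺ (Z=14), Al³⁺ (Z=13), Na⁺ (Z=11), F⁻ (Z=9), O²⁻ (Z=8), N³⁻ (Z=7). The strongest nuclear pull (Si⁴⁺) gives the smallest ion.
Relative to Al³⁺, the ions that are larger are Na⁺, F⁻, O²⁻, N³⁻. So 4 are larger.

4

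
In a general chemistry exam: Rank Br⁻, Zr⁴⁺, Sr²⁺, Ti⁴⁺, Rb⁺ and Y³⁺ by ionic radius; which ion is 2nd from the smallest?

Zr⁴⁺

First list Z and electron count for each: Ti⁴⁺ (Z=22, 18 e⁻), Zr⁴⁺ (Z=40, 36 e⁻), Y³⁺ (Z=39, 36 e⁻), Sr²⁺ (Z=38, 36 e⁻), Rb⁺ (Z=37, 36 e⁻), Br⁻ (Z=35, 36 e⁻). Ti⁴⁺ < Zr⁴⁺ (same group, 1 shell fewer); Zr⁴⁺ < Y³⁺ (both 36 e⁻, Z=40>39); Y³⁺ < Sr²⁺ (isoelectronic, higher Z=39 is smaller); Sr²⁺ < Rb⁺ (both 36 e⁻, Z=38>37); Rb⁺ < Br⁻ (both 36 e⁻, Z=37>35).
Ordering: Ti⁴⁺ < Zr⁴⁺ < Y³⁺ < Sr²⁺ < Rb⁺ < Br⁻. The 2nd smallest is Zr⁴⁺.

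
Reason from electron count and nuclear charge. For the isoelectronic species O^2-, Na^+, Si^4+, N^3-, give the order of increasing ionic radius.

These species are isoelectronic with 10 electrons. The only difference is the number of protons: Si^4+ (Z=14), Na^+ (Z=11), O^2- (Z=8), N^3- (Z=7). The strongest nuclear pull (Si^4+) gives the smallest ion.

Si^4+ < Na^+ < O^2- < N^3-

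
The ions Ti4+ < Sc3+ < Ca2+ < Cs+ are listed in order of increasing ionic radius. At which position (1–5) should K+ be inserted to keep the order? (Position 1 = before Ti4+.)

Work out protons and electrons: Ti4+: 18 e⁻, Z=22, Sc3+: 18 e⁻, Z=21, Ca2+: 18 e⁻, Z=20, K+: 18 e⁻, Z=19, Cs+: 54 e⁻, Z=55. Ti4+ < Sc3+ (both 18 e⁻, Z=22>21); Sc3+ < Ca2+ (both 18 e⁻, Z=21>20); Ca2+ < K+ (isoelectronic, higher Z=20 is smaller); K+ < Cs+ (same group, period 4 vs 6).
Merged order: Ti4+ < Sc3+ < Ca2+ < K+ < Cs+ — K+ is number 4.

4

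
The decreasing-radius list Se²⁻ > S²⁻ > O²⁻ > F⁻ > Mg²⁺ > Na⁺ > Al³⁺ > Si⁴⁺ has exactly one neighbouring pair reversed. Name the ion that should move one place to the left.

Na⁺

Scanning neighbour by neighbour, only Mg²⁺/Na⁺ violates a trend: they are isoelectronic (10 e⁻) and Mg has more protons than Na (12 vs 11), making Mg²⁺ smaller. That makes Na⁺ the one sitting a position late relative to where it belongs.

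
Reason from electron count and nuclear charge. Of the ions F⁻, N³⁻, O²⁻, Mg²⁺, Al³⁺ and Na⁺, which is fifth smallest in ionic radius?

Isoelectronic series (10 e⁻ each). Size is set by nuclear charge: more protons means a smaller ion. Al³⁺ (Z=13), Mg²⁺ (Z=12), Na⁺ (Z=11), F⁻ (Z=9), O²⁻ (Z=8), N³⁻ (Z=7).
That gives Al³⁺ < Mg²⁺ < Na⁺ < F⁻ < O²⁻ < N³⁻. From the smallest end, number 5 is O²⁻.

O²⁻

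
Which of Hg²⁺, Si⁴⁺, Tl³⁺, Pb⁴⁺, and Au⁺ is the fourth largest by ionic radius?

Pb⁴⁺

Tabulating Z and e⁻: Si⁴⁺ has 10 e⁻ (Z=14), Pb⁴⁺ has 78 e⁻ (Z=82), Tl³⁺ has 78 e⁻ (Z=81), Hg²⁺ has 78 e⁻ (Z=80), Au⁺ has 78 e⁻ (Z=79). Si⁴⁺ < Pb⁴⁺ (same group, 3 shells fewer); Pb⁴⁺ < Tl³⁺ (both 78 e⁻, Z=82>81); Tl³⁺ < Hg²⁺ (isoelectronic, higher Z=81 is smaller); Hg²⁺ < Au⁺ (both 78 e⁻, Z=80>79).
So the order is Si⁴⁺ < Pb⁴⁺ < Tl³⁺ < Hg²⁺ < Au⁺; the 4th-largest ion is Pb⁴⁺.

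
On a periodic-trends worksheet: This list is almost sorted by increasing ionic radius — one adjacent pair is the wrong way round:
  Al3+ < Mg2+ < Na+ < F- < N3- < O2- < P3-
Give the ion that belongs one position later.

N3-

Scanning neighbour by neighbour, only N3-/O2- violates a trend: both have 10 electrons but Z(O)=8 > Z(N)=7, so O2- should be the smaller of the two. That makes N3- the one sitting a position early relative to where it belongs.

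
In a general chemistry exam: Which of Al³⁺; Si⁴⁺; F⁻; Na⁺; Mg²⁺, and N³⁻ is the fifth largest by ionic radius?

Al³⁺

These species are isoelectronic with 10 electrons. The only difference is the number of protons: Si⁴⁺ (Z=14), Al³⁺ (Z=13), Mg²⁺ (Z=12), Na⁺ (Z=11), F⁻ (Z=9), N³⁻ (Z=7). The strongest nuclear pull (Si⁴⁺) gives the smallest ion.
Ordering: Si⁴⁺ < Al³⁺ < Mg²⁺ < Na⁺ < F⁻ < N³⁻. The fifth largest is Al³⁺.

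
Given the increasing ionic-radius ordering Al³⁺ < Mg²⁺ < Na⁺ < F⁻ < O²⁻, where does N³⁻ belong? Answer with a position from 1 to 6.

Each ion has 10 electrons. The ranking follows nuclear charge in reverse — greater Z gives a smaller radius. Al³⁺ (Z=13), Mg²⁺ (Z=12), Na⁺ (Z=11), F⁻ (Z=9), O²⁻ (Z=8), N³⁻ (Z=7).
Putting N³⁻ in gives Al³⁺ < Mg²⁺ < Na⁺ < F⁻ < O²⁻ < N³⁻; it lands at slot 6.

6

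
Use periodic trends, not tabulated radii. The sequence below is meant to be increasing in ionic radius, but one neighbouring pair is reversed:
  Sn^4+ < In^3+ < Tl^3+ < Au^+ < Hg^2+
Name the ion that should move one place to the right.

Au^+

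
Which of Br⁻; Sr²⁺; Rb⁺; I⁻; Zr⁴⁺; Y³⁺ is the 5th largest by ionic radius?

Y³⁺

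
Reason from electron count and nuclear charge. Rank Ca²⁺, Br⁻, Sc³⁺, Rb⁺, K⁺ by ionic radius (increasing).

Sc³⁺ < Ca²⁺ < K⁺ < Rb⁺ < Br⁻

Work out protons and electrons: Sc³⁺: 18 e⁻, Z=21, Ca²⁺: 18 e⁻, Z=20, K⁺: 18 e⁻, Z=19, Rb⁺: 36 e⁻, Z=37, Br⁻: 36 e⁻, Z=35. Sc³⁺ < Ca²⁺ (isoelectronic, higher Z=21 is smaller); Ca²⁺ < K⁺ (both 18 e⁻, Z=20>19); K⁺ < Rb⁺ (same group, 1 shell fewer); Rb⁺ < Br⁻ (isoelectronic, higher Z=37 is smaller).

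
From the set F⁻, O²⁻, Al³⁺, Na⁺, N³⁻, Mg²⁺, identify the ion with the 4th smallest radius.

F⁻

Isoelectronic series (10 e⁻ each). Size is set by nuclear charge: more protons means a smaller ion. Al³⁺ (Z=13), Mg²⁺ (Z=12), Na⁺ (Z=11), F⁻ (Z=9), O²⁻ (Z=8), N³⁻ (Z=7).
Ordering: Al³⁺ < Mg²⁺ < Na⁺ < F⁻ < O²⁻ < N³⁻. The 4th smallest is F⁻.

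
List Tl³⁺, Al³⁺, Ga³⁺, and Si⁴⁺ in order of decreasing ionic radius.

Tl³⁺ > Ga³⁺ > Al³⁺ > Si⁴⁺

First list Z and electron count for each: Si⁴⁺ (Z=14, 10 e⁻), Al³⁺ (Z=13, 10 e⁻), Ga³⁺ (Z=31, 28 e⁻), Tl³⁺ (Z=81, 78 e⁻). Si⁴⁺ < Al³⁺ (both 10 e⁻, Z=14>13); Al³⁺ < Ga³⁺ (same group, period 3 vs 4); Ga³⁺ < Tl³⁺ (same group, 2 shells fewer).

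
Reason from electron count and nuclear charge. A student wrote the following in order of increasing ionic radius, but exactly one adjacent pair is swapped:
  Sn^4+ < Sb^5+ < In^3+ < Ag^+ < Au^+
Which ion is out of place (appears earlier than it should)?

The pair Sn^4+, Sb^5+ is the wrong way round — both have 46 electrons but Z(Sb)=51 > Z(Sn)=50, so Sb^5+ should be the smaller of the two. All other adjacent pairs agree with periodic trends, so Sn^4+ is the misplaced ion.

Sn^4+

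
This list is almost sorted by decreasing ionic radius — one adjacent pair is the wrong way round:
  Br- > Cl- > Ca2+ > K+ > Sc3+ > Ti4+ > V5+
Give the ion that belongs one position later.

Scanning neighbour by neighbour, only Ca2+/K+ violates a trend: they are isoelectronic (18 e⁻) and Ca has more protons than K (20 vs 19), making Ca2+ smaller. That makes Ca2+ the one sitting a position early relative to where it belongs.

Ca2+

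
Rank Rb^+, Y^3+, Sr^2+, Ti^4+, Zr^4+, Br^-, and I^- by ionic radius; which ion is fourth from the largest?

Sr^2+

Work out protons and electrons: Ti^4+ (Z=22, 18 e⁻), Zr^4+ (Z=40, 36 e⁻), Y^3+ (Z=39, 36 e⁻), Sr^2+ (Z=38, 36 e⁻), Rb^+ (Z=37, 36 e⁻), Br^- (Z=35, 36 e⁻), I^- (Z=53, 54 e⁻). Ti^4+ < Zr^4+ (same group, 1 shell fewer); Zr^4+ < Y^3+ (both 36 e⁻, Z=40>39); Y^3+ < Sr^2+ (isoelectronic, higher Z=39 is smaller); Sr^2+ < Rb^+ (isoelectronic, higher Z=38 is smaller); Rb^+ < Br^- (isoelectronic, higher Z=37 is smaller); Br^- < I^- (same group, period 4 vs 5).
Full ascending order: Ti^4+ < Zr^4+ < Y^3+ < Sr^2+ < Rb^+ < Br^- < I^-. Counting from the largest, position 4 is Sr^2+.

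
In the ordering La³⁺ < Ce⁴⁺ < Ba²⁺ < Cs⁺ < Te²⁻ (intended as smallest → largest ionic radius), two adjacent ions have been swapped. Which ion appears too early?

La³⁺

The pair La³⁺, Ce⁴⁺ is the wrong way round — they are isoelectronic (54 e⁻) and Ce has more protons than La (58 vs 57), making Ce⁴⁺ smaller. All other adjacent pairs agree with periodic trends, so La³⁺ is the misplaced ion.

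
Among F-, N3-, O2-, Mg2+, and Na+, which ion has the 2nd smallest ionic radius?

These species are isoelectronic with 10 electrons. The only difference is the number of protons: Mg2+ (Z=12), Na+ (Z=11), F- (Z=9), O2- (Z=8), N3- (Z=7). The strongest nuclear pull (Mg2+) gives the smallest ion.
Full ascending order: Mg2+ < Na+ < F- < O2- < N3-. Counting from the smallest, position 2 is Na+.

Na+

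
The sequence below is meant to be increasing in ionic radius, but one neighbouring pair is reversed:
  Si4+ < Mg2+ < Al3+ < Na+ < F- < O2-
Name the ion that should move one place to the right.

Mg2+

The pair Mg2+, Al3+ is the wrong way round — both have 10 electrons but Z(Al)=13 > Z(Mg)=12, so Al3+ should be the smaller of the two. All other adjacent pairs agree with periodic trends, so Mg2+ is the misplaced ion.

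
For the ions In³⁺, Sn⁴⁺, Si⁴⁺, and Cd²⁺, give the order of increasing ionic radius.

Work out protons and electrons: Si⁴⁺ (Z=14, 10 e⁻), Sn⁴⁺ (Z=50, 46 e⁻), In³⁺ (Z=49, 46 e⁻), Cd²⁺ (Z=48, 46 e⁻). Si⁴⁺ < Sn⁴⁺ (same group, period 3 vs 5); Sn⁴⁺ < In³⁺ (isoelectronic, higher Z=50 is smaller); In³⁺ < Cd²⁺ (both 46 e⁻, Z=49>48).

Si⁴⁺ < Sn⁴⁺ < In³⁺ < Cd²⁺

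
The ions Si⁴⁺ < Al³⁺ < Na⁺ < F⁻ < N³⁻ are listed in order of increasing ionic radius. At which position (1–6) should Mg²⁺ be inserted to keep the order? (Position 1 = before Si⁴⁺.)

3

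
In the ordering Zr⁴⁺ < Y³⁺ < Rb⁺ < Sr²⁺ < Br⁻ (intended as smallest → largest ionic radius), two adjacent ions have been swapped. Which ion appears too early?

Compare adjacent ions: they are isoelectronic (36 e⁻) and Sr has more protons than Rb (38 vs 37), making Sr²⁺ smaller — yet in this increasing list Rb⁺ sits before Sr²⁺. Nothing else is reversed, so Rb⁺ should move one place to the right.

Rb⁺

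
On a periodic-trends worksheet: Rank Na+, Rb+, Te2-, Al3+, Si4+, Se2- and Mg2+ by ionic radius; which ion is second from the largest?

Se2-

Electron counts and nuclear charges: Si4+ has 10 e⁻ (Z=14), Al3+ has 10 e⁻ (Z=13), Mg2+ has 10 e⁻ (Z=12), Na+ has 10 e⁻ (Z=11), Rb+ has 36 e⁻ (Z=37), Se2- has 36 e⁻ (Z=34), Te2- has 54 e⁻ (Z=52). Si4+ < Al3+ (isoelectronic, higher Z=14 is smaller); Al3+ < Mg2+ (isoelectronic, higher Z=13 is smaller); Mg2+ < Na+ (both 10 e⁻, Z=12>11); Na+ < Rb+ (same group, period 3 vs 5); Rb+ < Se2- (isoelectronic, higher Z=37 is smaller); Se2- < Te2- (same group, period 4 vs 5).
That gives Si4+ < Al3+ < Mg2+ < Na+ < Rb+ < Se2- < Te2-. From the largest end, number 2 is Se2-.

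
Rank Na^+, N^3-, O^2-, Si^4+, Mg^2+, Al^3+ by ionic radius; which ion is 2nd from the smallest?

These species are isoelectronic with 10 electrons. The only difference is the number of protons: Si^4+ (Z=14), Al^3+ (Z=13), Mg^2+ (Z=12), Na^+ (Z=11), O^2- (Z=8), N^3- (Z=7). The strongest nuclear pull (Si^4+) gives the smallest ion.
Full ascending order: Si^4+ < Al^3+ < Mg^2+ < Na^+ < O^2- < N^3-. Counting from the smallest, position 2 is Al^3+.

Al^3+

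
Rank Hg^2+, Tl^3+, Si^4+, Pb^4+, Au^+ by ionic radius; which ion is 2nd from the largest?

Hg^2+

Tabulating Z and e⁻: Si^4+ has 10 e⁻ (Z=14), Pb^4+ has 78 e⁻ (Z=82), Tl^3+ has 78 e⁻ (Z=81), Hg^2+ has 78 e⁻ (Z=80), Au^+ has 78 e⁻ (Z=79). Si^4+ < Pb^4+ (same group, 3 shells fewer); Pb^4+ < Tl^3+ (isoelectronic, higher Z=82 is smaller); Tl^3+ < Hg^2+ (isoelectronic, higher Z=81 is smaller); Hg^2+ < Au^+ (both 78 e⁻, Z=80>79).
That gives Si^4+ < Pb^4+ < Tl^3+ < Hg^2+ < Au^+. From the largest end, number 2 is Hg^2+.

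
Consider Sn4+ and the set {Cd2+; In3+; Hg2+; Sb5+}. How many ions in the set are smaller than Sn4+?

Sb5+ (Z=51, 46 e⁻), Sn4+ (Z=50, 46 e⁻), In3+ (Z=49, 46 e⁻), Cd2+ (Z=48, 46 e⁻), Hg2+ (Z=80, 78 e⁻). Sb5+ < Sn4+ (both 46 e⁻, Z=51>50); Sn4+ < In3+ (isoelectronic, higher Z=50 is smaller); In3+ < Cd2+ (isoelectronic, higher Z=49 is smaller); Cd2+ < Hg2+ (same group, period 5 vs 6).
Overall: Sb5+ < Sn4+ < In3+ < Cd2+ < Hg2+. Sn4+ has 1 below it and 3 above. That's 1.

1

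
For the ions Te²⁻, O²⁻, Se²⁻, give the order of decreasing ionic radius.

These ions sit in one column with identical charge. Each step down the periodic table adds a principal shell, increasing the radius.

Te²⁻ > Se²⁻ > O²⁻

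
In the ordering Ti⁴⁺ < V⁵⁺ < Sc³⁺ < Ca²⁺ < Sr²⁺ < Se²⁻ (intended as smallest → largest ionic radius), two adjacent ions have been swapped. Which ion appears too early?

Compare adjacent ions: both have 18 electrons but Z(V)=23 > Z(Ti)=22, so V⁵⁺ should be the smaller of the two — yet in this increasing list Ti⁴⁺ sits before V⁵⁺. Nothing else is reversed, so Ti⁴⁺ should move one place to the right.

Ti⁴⁺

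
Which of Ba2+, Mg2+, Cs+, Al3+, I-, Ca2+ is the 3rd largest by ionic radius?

First list Z and electron count for each: Al3+ (Z=13, 10 e⁻), Mg2+ (Z=12, 10 e⁻), Ca2+ (Z=20, 18 e⁻), Ba2+ (Z=56, 54 e⁻), Cs+ (Z=55, 54 e⁻), I- (Z=53, 54 e⁻). Al3+ < Mg2+ (both 10 e⁻, Z=13>12); Mg2+ < Ca2+ (same group, period 3 vs 4); Ca2+ < Ba2+ (same group, 2 shells fewer); Ba2+ < Cs+ (isoelectronic, higher Z=56 is smaller); Cs+ < I- (both 54 e⁻, Z=55>53).
Full ascending order: Al3+ < Mg2+ < Ca2+ < Ba2+ < Cs+ < I-. Counting from the largest, position 3 is Ba2+.

Ba2+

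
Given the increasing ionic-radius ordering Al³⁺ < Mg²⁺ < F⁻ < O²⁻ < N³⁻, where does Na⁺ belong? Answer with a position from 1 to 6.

All of these have 10 electrons (isoelectronic). With the same electron cloud, the ion with the most protons pulls it in tightest. Nuclear charges: Al³⁺ (Z=13), Mg²⁺ (Z=12), Na⁺ (Z=11), F⁻ (Z=9), O²⁻ (Z=8), N³⁻ (Z=7). Highest Z is smallest.
Putting Na⁺ in gives Al³⁺ < Mg²⁺ < Na⁺ < F⁻ < O²⁻ < N³⁻; it lands at slot 3.

3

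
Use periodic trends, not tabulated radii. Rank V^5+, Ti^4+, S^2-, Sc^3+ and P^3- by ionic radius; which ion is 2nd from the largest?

All of these have 18 electrons (isoelectronic). With the same electron cloud, the ion with the most protons pulls it in tightest. Nuclear charges: V^5+ (Z=23), Ti^4+ (Z=22), Sc^3+ (Z=21), S^2- (Z=16), P^3- (Z=15). Highest Z is smallest.
Full ascending order: V^5+ < Ti^4+ < Sc^3+ < S^2- < P^3-. Counting from the largest, position 2 is S^2-.

S^2-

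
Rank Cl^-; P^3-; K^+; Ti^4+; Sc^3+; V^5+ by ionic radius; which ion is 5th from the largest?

These species are isoelectronic with 18 electrons. The only difference is the number of protons: V^5+ (Z=23), Ti^4+ (Z=22), Sc^3+ (Z=21), K^+ (Z=19), Cl^- (Z=17), P^3- (Z=15). The strongest nuclear pull (V^5+) gives the smallest ion.
Full ascending order: V^5+ < Ti^4+ < Sc^3+ < K^+ < Cl^- < P^3-. Counting from the largest, position 5 is Ti^4+.

Ti^4+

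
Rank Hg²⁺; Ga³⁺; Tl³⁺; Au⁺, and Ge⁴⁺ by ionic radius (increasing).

Ge⁴⁺ < Ga³⁺ < Tl³⁺ < Hg²⁺ < Au⁺

First list Z and electron count for each: Ge⁴⁺ has 28 e⁻ (Z=32), Ga³⁺ has 28 e⁻ (Z=31), Tl³⁺ has 78 e⁻ (Z=81), Hg²⁺ has 78 e⁻ (Z=80), Au⁺ has 78 e⁻ (Z=79). Ge⁴⁺ < Ga³⁺ (isoelectronic, higher Z=32 is smaller); Ga³⁺ < Tl³⁺ (same group, 2 shells fewer); Tl³⁺ < Hg²⁺ (isoelectronic, higher Z=81 is smaller); Hg²⁺ < Au⁺ (isoelectronic, higher Z=80 is smaller).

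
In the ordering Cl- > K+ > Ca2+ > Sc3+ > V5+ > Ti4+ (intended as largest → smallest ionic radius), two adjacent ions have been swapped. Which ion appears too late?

Scanning neighbour by neighbour, only V5+/Ti4+ violates a trend: both have 18 electrons but Z(V)=23 > Z(Ti)=22, so V5+ should be the smaller of the two. That makes Ti4+ the one sitting a position late relative to where it belongs.

Ti4+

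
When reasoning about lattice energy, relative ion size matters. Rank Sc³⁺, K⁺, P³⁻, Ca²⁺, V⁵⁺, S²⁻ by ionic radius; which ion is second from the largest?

S²⁻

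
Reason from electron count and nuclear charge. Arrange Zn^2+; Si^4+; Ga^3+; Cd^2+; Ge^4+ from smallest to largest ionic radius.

Si^4+ < Ge^4+ < Ga^3+ < Zn^2+ < Cd^2+

Tabulating Z and e⁻: Si^4+ (Z=14, 10 e⁻), Ge^4+ (Z=32, 28 e⁻), Ga^3+ (Z=31, 28 e⁻), Zn^2+ (Z=30, 28 e⁻), Cd^2+ (Z=48, 46 e⁻). Si^4+ < Ge^4+ (same group, period 3 vs 4); Ge^4+ < Ga^3+ (both 28 e⁻, Z=32>31); Ga^3+ < Zn^2+ (isoelectronic, higher Z=31 is smaller); Zn^2+ < Cd^2+ (same group, 1 shell fewer).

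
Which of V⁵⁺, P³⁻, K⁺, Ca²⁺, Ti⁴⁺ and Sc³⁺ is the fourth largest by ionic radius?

Sc³⁺

These species are isoelectronic with 18 electrons. The only difference is the number of protons: V⁵⁺ (Z=23), Ti⁴⁺ (Z=22), Sc³⁺ (Z=21), Ca²⁺ (Z=20), K⁺ (Z=19), P³⁻ (Z=15). The strongest nuclear pull (V⁵⁺) gives the smallest ion.
That gives V⁵⁺ < Ti⁴⁺ < Sc³⁺ < Ca²⁺ < K⁺ < P³⁻. From the largest end, number 4 is Sc³⁺.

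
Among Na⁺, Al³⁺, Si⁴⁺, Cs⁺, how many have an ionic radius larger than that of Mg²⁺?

2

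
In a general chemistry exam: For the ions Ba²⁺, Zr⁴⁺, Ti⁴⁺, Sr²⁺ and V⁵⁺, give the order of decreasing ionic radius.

Ba²⁺ > Sr²⁺ > Zr⁴⁺ > Ti⁴⁺ > V⁵⁺

Electron counts and nuclear charges: V⁵⁺ (Z=23, 18 e⁻), Ti⁴⁺ (Z=22, 18 e⁻), Zr⁴⁺ (Z=40, 36 e⁻), Sr²⁺ (Z=38, 36 e⁻), Ba²⁺ (Z=56, 54 e⁻). V⁵⁺ < Ti⁴⁺ (isoelectronic, higher Z=23 is smaller); Ti⁴⁺ < Zr⁴⁺ (same group, period 4 vs 5); Zr⁴⁺ < Sr²⁺ (isoelectronic, higher Z=40 is smaller); Sr²⁺ < Ba²⁺ (same group, 1 shell fewer).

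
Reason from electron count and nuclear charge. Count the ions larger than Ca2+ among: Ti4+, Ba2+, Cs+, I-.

First list Z and electron count for each: Ti4+ (Z=22, 18 e⁻), Ca2+ (Z=20, 18 e⁻), Ba2+ (Z=56, 54 e⁻), Cs+ (Z=55, 54 e⁻), I- (Z=53, 54 e⁻). Ti4+ < Ca2+ (isoelectronic, higher Z=22 is smaller); Ca2+ < Ba2+ (same group, 2 shells fewer); Ba2+ < Cs+ (isoelectronic, higher Z=56 is smaller); Cs+ < I- (isoelectronic, higher Z=55 is smaller).
Ordering all of them (including Ca2+) by radius gives Ti4+ < Ca2+ < Ba2+ < Cs+ < I-. Count: 3.

3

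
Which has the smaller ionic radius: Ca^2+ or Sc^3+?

Sc^3+

These species are isoelectronic with 18 electrons. The only difference is the number of protons: Sc^3+ (Z=21), Ca^2+ (Z=20). The strongest nuclear pull (Sc^3+) gives the smallest ion.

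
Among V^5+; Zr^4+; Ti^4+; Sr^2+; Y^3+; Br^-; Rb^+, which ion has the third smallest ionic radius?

Tabulating Z and e⁻: V^5+: 18 e⁻, Z=23, Ti^4+: 18 e⁻, Z=22, Zr^4+: 36 e⁻, Z=40, Y^3+: 36 e⁻, Z=39, Sr^2+: 36 e⁻, Z=38, Rb^+: 36 e⁻, Z=37, Br^-: 36 e⁻, Z=35. V^5+ < Ti^4+ (isoelectronic, higher Z=23 is smaller); Ti^4+ < Zr^4+ (same group, period 4 vs 5); Zr^4+ < Y^3+ (isoelectronic, higher Z=40 is smaller); Y^3+ < Sr^2+ (both 36 e⁻, Z=39>38); Sr^2+ < Rb^+ (isoelectronic, higher Z=38 is smaller); Rb^+ < Br^- (both 36 e⁻, Z=37>35).
Ordering: V^5+ < Ti^4+ < Zr^4+ < Y^3+ < Sr^2+ < Rb^+ < Br^-. The third smallest is Zr^4+.

Zr^4+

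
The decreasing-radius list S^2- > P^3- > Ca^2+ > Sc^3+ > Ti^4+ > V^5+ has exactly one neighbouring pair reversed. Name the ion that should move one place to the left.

The pair S^2-, P^3- is the wrong way round — both have 18 electrons but Z(S)=16 > Z(P)=15, so S^2- should be the smaller of the two. All other adjacent pairs agree with periodic trends, so P^3- is the misplaced ion.

P^3-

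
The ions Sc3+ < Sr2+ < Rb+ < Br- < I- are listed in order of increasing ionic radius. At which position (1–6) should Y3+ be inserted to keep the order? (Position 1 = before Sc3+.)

First list Z and electron count for each: Sc3+ has 18 e⁻ (Z=21), Y3+ has 36 e⁻ (Z=39), Sr2+ has 36 e⁻ (Z=38), Rb+ has 36 e⁻ (Z=37), Br- has 36 e⁻ (Z=35), I- has 54 e⁻ (Z=53). Sc3+ < Y3+ (same group, period 4 vs 5); Y3+ < Sr2+ (both 36 e⁻, Z=39>38); Sr2+ < Rb+ (both 36 e⁻, Z=38>37); Rb+ < Br- (isoelectronic, higher Z=37 is smaller); Br- < I- (same group, period 4 vs 5).
Putting Y3+ in gives Sc3+ < Y3+ < Sr2+ < Rb+ < Br- < I-; it lands at slot 2.

2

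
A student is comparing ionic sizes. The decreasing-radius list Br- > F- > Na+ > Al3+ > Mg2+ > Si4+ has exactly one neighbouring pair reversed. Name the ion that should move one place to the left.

Check each adjacent pair. Al3+ and Mg2+ are reversed: they are isoelectronic (10 e⁻) and Al has more protons than Mg (13 vs 12), making Al3+ smaller. No other neighbouring pair contradicts the periodic trends, so Mg2+ is the ion listed too late.

Mg2+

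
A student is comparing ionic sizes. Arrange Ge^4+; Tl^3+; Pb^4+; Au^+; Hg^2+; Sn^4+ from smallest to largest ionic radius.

Ge^4+ < Sn^4+ < Pb^4+ < Tl^3+ < Hg^2+ < Au^+

Tabulating Z and e⁻: Ge^4+ (Z=32, 28 e⁻), Sn^4+ (Z=50, 46 e⁻), Pb^4+ (Z=82, 78 e⁻), Tl^3+ (Z=81, 78 e⁻), Hg^2+ (Z=80, 78 e⁻), Au^+ (Z=79, 78 e⁻). Ge^4+ < Sn^4+ (same group, period 4 vs 5); Sn^4+ < Pb^4+ (same group, period 5 vs 6); Pb^4+ < Tl^3+ (isoelectronic, higher Z=82 is smaller); Tl^3+ < Hg^2+ (isoelectronic, higher Z=81 is smaller); Hg^2+ < Au^+ (isoelectronic, higher Z=80 is smaller).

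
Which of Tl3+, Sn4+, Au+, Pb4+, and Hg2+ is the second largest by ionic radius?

Sn4+ has 46 e⁻ (Z=50), Pb4+ has 78 e⁻ (Z=82), Tl3+ has 78 e⁻ (Z=81), Hg2+ has 78 e⁻ (Z=80), Au+ has 78 e⁻ (Z=79). Sn4+ < Pb4+ (same group, period 5 vs 6); Pb4+ < Tl3+ (isoelectronic, higher Z=82 is smaller); Tl3+ < Hg2+ (isoelectronic, higher Z=81 is smaller); Hg2+ < Au+ (isoelectronic, higher Z=80 is smaller).
So the order is Sn4+ < Pb4+ < Tl3+ < Hg2+ < Au+; the 2nd-largest ion is Hg2+.

Hg2+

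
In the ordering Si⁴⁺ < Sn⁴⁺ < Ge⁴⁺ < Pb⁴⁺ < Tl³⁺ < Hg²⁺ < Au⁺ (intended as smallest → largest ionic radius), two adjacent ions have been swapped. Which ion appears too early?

Sn⁴⁺

The pair Sn⁴⁺, Ge⁴⁺ is the wrong way round — same group and charge — period 4 sits above period 5, so Ge⁴⁺ is smaller. All other adjacent pairs agree with periodic trends, so Sn⁴⁺ is the misplaced ion.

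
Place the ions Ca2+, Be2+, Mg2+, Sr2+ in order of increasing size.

Be2+ < Mg2+ < Ca2+ < Sr2+

Same group, same charge. Going down the group adds an extra shell of electrons, so the ion gets larger: Be2+ is highest in the group and smallest.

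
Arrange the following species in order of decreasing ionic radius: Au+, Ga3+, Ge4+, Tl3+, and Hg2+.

First list Z and electron count for each: Ge4+ has 28 e⁻ (Z=32), Ga3+ has 28 e⁻ (Z=31), Tl3+ has 78 e⁻ (Z=81), Hg2+ has 78 e⁻ (Z=80), Au+ has 78 e⁻ (Z=79). Ge4+ < Ga3+ (both 28 e⁻, Z=32>31); Ga3+ < Tl3+ (same group, 2 shells fewer); Tl3+ < Hg2+ (isoelectronic, higher Z=81 is smaller); Hg2+ < Au+ (isoelectronic, higher Z=80 is smaller).

Au+ > Hg2+ > Tl3+ > Ga3+ > Ge4+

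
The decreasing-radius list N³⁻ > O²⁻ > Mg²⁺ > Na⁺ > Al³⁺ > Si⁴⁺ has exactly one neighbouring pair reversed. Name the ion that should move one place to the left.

Check each adjacent pair. Mg²⁺ and Na⁺ are reversed: Mg²⁺ and Na⁺ share 10 electrons; the higher nuclear charge on Mg (Z=12) contracts it more, so Mg²⁺ < Na⁺. No other neighbouring pair contradicts the periodic trends, so Na⁺ is the ion listed too late.

Na⁺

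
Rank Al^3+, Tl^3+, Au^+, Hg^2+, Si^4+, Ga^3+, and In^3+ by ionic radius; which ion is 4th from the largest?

Si^4+ (Z=14, 10 e⁻), Al^3+ (Z=13, 10 e⁻), Ga^3+ (Z=31, 28 e⁻), In^3+ (Z=49, 46 e⁻), Tl^3+ (Z=81, 78 e⁻), Hg^2+ (Z=80, 78 e⁻), Au^+ (Z=79, 78 e⁻). Si^4+ < Al^3+ (isoelectronic, higher Z=14 is smaller); Al^3+ < Ga^3+ (same group, period 3 vs 4); Ga^3+ < In^3+ (same group, period 4 vs 5); In^3+ < Tl^3+ (same group, period 5 vs 6); Tl^3+ < Hg^2+ (isoelectronic, higher Z=81 is smaller); Hg^2+ < Au^+ (isoelectronic, higher Z=80 is smaller).
That gives Si^4+ < Al^3+ < Ga^3+ < In^3+ < Tl^3+ < Hg^2+ < Au^+. From the largest end, number 4 is In^3+.

In^3+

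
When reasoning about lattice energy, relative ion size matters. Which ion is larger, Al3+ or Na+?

Each ion has 10 electrons. The ranking follows nuclear charge in reverse — greater Z gives a smaller radius. Al3+ (Z=13), Na+ (Z=11).

Na+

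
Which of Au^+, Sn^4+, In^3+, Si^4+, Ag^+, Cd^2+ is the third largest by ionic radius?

Cd^2+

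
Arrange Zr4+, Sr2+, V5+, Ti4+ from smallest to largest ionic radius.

V5+ < Ti4+ < Zr4+ < Sr2+

V5+ (Z=23, 18 e⁻), Ti4+ (Z=22, 18 e⁻), Zr4+ (Z=40, 36 e⁻), Sr2+ (Z=38, 36 e⁻). V5+ < Ti4+ (isoelectronic, higher Z=23 is smaller); Ti4+ < Zr4+ (same group, 1 shell fewer); Zr4+ < Sr2+ (both 36 e⁻, Z=40>38).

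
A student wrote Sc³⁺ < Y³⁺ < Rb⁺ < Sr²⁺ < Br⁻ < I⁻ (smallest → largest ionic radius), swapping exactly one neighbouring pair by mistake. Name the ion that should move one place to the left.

The pair Rb⁺, Sr²⁺ is the wrong way round — Sr²⁺ and Rb⁺ share 36 electrons; the higher nuclear charge on Sr (Z=38) contracts it more, so Sr²⁺ < Rb⁺. All other adjacent pairs agree with periodic trends, so Sr²⁺ is the misplaced ion.

Sr²⁺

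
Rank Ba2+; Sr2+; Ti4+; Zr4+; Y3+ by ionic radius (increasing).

Tabulating Z and e⁻: Ti4+: 18 e⁻, Z=22, Zr4+: 36 e⁻, Z=40, Y3+: 36 e⁻, Z=39, Sr2+: 36 e⁻, Z=38, Ba2+: 54 e⁻, Z=56. Ti4+ < Zr4+ (same group, 1 shell fewer); Zr4+ < Y3+ (isoelectronic, higher Z=40 is smaller); Y3+ < Sr2+ (isoelectronic, higher Z=39 is smaller); Sr2+ < Ba2+ (same group, period 5 vs 6).

Ti4+ < Zr4+ < Y3+ < Sr2+ < Ba2+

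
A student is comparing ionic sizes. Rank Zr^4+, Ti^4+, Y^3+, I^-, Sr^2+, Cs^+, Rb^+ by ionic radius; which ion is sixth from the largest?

Zr^4+

First list Z and electron count for each: Ti^4+: 18 e⁻, Z=22, Zr^4+: 36 e⁻, Z=40, Y^3+: 36 e⁻, Z=39, Sr^2+: 36 e⁻, Z=38, Rb^+: 36 e⁻, Z=37, Cs^+: 54 e⁻, Z=55, I^-: 54 e⁻, Z=53. Ti^4+ < Zr^4+ (same group, 1 shell fewer); Zr^4+ < Y^3+ (isoelectronic, higher Z=40 is smaller); Y^3+ < Sr^2+ (isoelectronic, higher Z=39 is smaller); Sr^2+ < Rb^+ (both 36 e⁻, Z=38>37); Rb^+ < Cs^+ (same group, period 5 vs 6); Cs^+ < I^- (both 54 e⁻, Z=55>53).
Ordering: Ti^4+ < Zr^4+ < Y^3+ < Sr^2+ < Rb^+ < Cs^+ < I^-. The sixth largest is Zr^4+.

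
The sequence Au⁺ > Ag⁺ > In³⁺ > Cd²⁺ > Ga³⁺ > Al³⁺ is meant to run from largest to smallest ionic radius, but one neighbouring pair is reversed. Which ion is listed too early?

In³⁺

Scanning neighbour by neighbour, only In³⁺/Cd²⁺ violates a trend: they are isoelectronic (46 e⁻) and In has more protons than Cd (49 vs 48), making In³⁺ smaller. That makes In³⁺ the one sitting a position early relative to where it belongs.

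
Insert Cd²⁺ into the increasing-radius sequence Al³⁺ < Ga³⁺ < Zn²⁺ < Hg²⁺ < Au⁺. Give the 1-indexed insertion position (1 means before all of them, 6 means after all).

Work out protons and electrons: Al³⁺: 10 e⁻, Z=13, Ga³⁺: 28 e⁻, Z=31, Zn²⁺: 28 e⁻, Z=30, Cd²⁺: 46 e⁻, Z=48, Hg²⁺: 78 e⁻, Z=80, Au⁺: 78 e⁻, Z=79. Al³⁺ < Ga³⁺ (same group, period 3 vs 4); Ga³⁺ < Zn²⁺ (isoelectronic, higher Z=31 is smaller); Zn²⁺ < Cd²⁺ (same group, period 4 vs 5); Cd²⁺ < Hg²⁺ (same group, period 5 vs 6); Hg²⁺ < Au⁺ (isoelectronic, higher Z=80 is smaller).
Putting Cd²⁺ in gives Al³⁺ < Ga³⁺ < Zn²⁺ < Cd²⁺ < Hg²⁺ < Au⁺; it lands at slot 4.

4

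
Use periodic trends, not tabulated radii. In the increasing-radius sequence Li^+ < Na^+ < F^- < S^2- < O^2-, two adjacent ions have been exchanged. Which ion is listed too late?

O^2-

Check each adjacent pair. S^2- and O^2- are reversed: same group and charge — period 2 sits above period 3, so O^2- is smaller. No other neighbouring pair contradicts the periodic trends, so O^2- is the ion listed too late.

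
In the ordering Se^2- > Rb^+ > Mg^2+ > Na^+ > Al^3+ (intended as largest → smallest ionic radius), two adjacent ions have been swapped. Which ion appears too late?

Compare adjacent ions: they are isoelectronic (10 e⁻) and Mg has more protons than Na (12 vs 11), making Mg^2+ smaller — yet in this decreasing list Mg^2+ sits before Na^+. Nothing else is reversed, so Na^+ should move one place to the left.

Na^+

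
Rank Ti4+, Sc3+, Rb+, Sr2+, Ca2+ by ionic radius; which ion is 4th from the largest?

Electron counts and nuclear charges: Ti4+ (Z=22, 18 e⁻), Sc3+ (Z=21, 18 e⁻), Ca2+ (Z=20, 18 e⁻), Sr2+ (Z=38, 36 e⁻), Rb+ (Z=37, 36 e⁻). Ti4+ < Sc3+ (both 18 e⁻, Z=22>21); Sc3+ < Ca2+ (isoelectronic, higher Z=21 is smaller); Ca2+ < Sr2+ (same group, period 4 vs 5); Sr2+ < Rb+ (both 36 e⁻, Z=38>37).
So the order is Ti4+ < Sc3+ < Ca2+ < Sr2+ < Rb+; the 4th-largest ion is Sc3+.

Sc3+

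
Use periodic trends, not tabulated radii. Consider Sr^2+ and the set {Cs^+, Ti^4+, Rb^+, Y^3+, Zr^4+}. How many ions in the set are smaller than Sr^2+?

First list Z and electron count for each: Ti^4+ has 18 e⁻ (Z=22), Zr^4+ has 36 e⁻ (Z=40), Y^3+ has 36 e⁻ (Z=39), Sr^2+ has 36 e⁻ (Z=38), Rb^+ has 36 e⁻ (Z=37), Cs^+ has 54 e⁻ (Z=55). Ti^4+ < Zr^4+ (same group, 1 shell fewer); Zr^4+ < Y^3+ (both 36 e⁻, Z=40>39); Y^3+ < Sr^2+ (both 36 e⁻, Z=39>38); Sr^2+ < Rb^+ (isoelectronic, higher Z=38 is smaller); Rb^+ < Cs^+ (same group, period 5 vs 6).
Placing each against Sr^2+: smaller — Ti^4+, Zr^4+, Y^3+; larger — Rb^+, Cs^+. That's 3.

3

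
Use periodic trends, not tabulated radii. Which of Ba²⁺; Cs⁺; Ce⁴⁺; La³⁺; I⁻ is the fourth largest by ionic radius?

Each ion has 54 electrons. The ranking follows nuclear charge in reverse — greater Z gives a smaller radius. Ce⁴⁺ (Z=58), La³⁺ (Z=57), Ba²⁺ (Z=56), Cs⁺ (Z=55), I⁻ (Z=53).
That gives Ce⁴⁺ < La³⁺ < Ba²⁺ < Cs⁺ < I⁻. From the largest end, number 4 is La³⁺.

La³⁺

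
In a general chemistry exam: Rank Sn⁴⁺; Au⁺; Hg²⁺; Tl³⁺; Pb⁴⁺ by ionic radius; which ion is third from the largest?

Tl³⁺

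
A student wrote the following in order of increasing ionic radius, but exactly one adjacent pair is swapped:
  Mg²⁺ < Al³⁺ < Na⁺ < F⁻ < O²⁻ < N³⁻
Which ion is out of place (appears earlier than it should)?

The pair Mg²⁺, Al³⁺ is the wrong way round — Al³⁺ and Mg²⁺ share 10 electrons; the higher nuclear charge on Al (Z=13) contracts it more, so Al³⁺ < Mg²⁺. All other adjacent pairs agree with periodic trends, so Mg²⁺ is the misplaced ion.

Mg²⁺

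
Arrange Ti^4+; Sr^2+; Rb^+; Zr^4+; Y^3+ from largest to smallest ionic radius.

Electron counts and nuclear charges: Ti^4+: 18 e⁻, Z=22, Zr^4+: 36 e⁻, Z=40, Y^3+: 36 e⁻, Z=39, Sr^2+: 36 e⁻, Z=38, Rb^+: 36 e⁻, Z=37. Ti^4+ < Zr^4+ (same group, 1 shell fewer); Zr^4+ < Y^3+ (isoelectronic, higher Z=40 is smaller); Y^3+ < Sr^2+ (isoelectronic, higher Z=39 is smaller); Sr^2+ < Rb^+ (isoelectronic, higher Z=38 is smaller).

Rb^+ > Sr^2+ > Y^3+ > Zr^4+ > Ti^4+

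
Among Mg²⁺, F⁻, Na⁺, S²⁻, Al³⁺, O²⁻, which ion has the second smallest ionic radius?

Mg²⁺

Al³⁺: 10 e⁻, Z=13, Mg²⁺: 10 e⁻, Z=12, Na⁺: 10 e⁻, Z=11, F⁻: 10 e⁻, Z=9, O²⁻: 10 e⁻, Z=8, S²⁻: 18 e⁻, Z=16. Al³⁺ < Mg²⁺ (isoelectronic, higher Z=13 is smaller); Mg²⁺ < Na⁺ (isoelectronic, higher Z=12 is smaller); Na⁺ < F⁻ (isoelectronic, higher Z=11 is smaller); F⁻ < O²⁻ (both 10 e⁻, Z=9>8); O²⁻ < S²⁻ (same group, period 2 vs 3).
Full ascending order: Al³⁺ < Mg²⁺ < Na⁺ < F⁻ < O²⁻ < S²⁻. Counting from the smallest, position 2 is Mg²⁺.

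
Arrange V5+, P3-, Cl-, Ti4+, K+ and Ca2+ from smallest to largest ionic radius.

Isoelectronic series (18 e⁻ each). Size is set by nuclear charge: more protons means a smaller ion. V5+ (Z=23), Ti4+ (Z=22), Ca2+ (Z=20), K+ (Z=19), Cl- (Z=17), P3- (Z=15).

V5+ < Ti4+ < Ca2+ < K+ < Cl- < P3-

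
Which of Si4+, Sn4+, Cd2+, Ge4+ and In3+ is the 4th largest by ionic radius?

Ge4+

Electron counts and nuclear charges: Si4+ has 10 e⁻ (Z=14), Ge4+ has 28 e⁻ (Z=32), Sn4+ has 46 e⁻ (Z=50), In3+ has 46 e⁻ (Z=49), Cd2+ has 46 e⁻ (Z=48). Si4+ < Ge4+ (same group, period 3 vs 4); Ge4+ < Sn4+ (same group, 1 shell fewer); Sn4+ < In3+ (isoelectronic, higher Z=50 is smaller); In3+ < Cd2+ (both 46 e⁻, Z=49>48).
Ordering: Si4+ < Ge4+ < Sn4+ < In3+ < Cd2+. The 4th largest is Ge4+.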